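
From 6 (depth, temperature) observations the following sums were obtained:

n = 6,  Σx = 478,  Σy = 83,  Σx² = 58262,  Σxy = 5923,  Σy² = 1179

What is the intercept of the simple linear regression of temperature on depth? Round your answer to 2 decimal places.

16.55

Sxx = Σx² − (Σx)²/n = 58262 − 38080.666667 = 20181.333333
Sxy = Σxy − (Σx)(Σy)/n = 5923 − 6612.333333 = -689.333333
b = Sxy/Sxx = -689.333333/20181.333333 = -0.034157
a = ȳ − b·x̄ = 13.833333 − (-0.034157)·79.666667 = 16.554506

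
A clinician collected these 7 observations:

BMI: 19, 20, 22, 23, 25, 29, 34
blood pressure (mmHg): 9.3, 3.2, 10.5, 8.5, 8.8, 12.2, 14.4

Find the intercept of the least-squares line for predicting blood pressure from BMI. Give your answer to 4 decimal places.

-3.0057

n = 7, Σx = 172, Σy = 66.9, Σxy = 1730.6, Σx² = 4396
Sxx = Σx² − (Σx)²/n = 4396 − 4226.285714 = 169.714286
Sxy = Σxy − (Σx)(Σy)/n = 1730.6 − 1643.828571 = 86.771429
b = Sxy/Sxx = 86.771429/169.714286 = 0.511279
a = ȳ − b·x̄ = 9.557143 − 0.511279·24.571429 = -3.005724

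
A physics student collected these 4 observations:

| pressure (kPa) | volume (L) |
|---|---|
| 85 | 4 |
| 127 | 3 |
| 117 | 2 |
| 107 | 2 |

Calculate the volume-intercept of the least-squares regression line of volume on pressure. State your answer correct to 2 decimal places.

n = 4, Σx = 436, Σy = 11, Σxy = 1169, Σx² = 48492
Sxx = Σx² − (Σx)²/n = 48492 − 47524 = 968
Sxy = Σxy − (Σx)(Σy)/n = 1169 − 1199 = -30
b = Sxy/Sxx = -30/968 = -0.030992
a = ȳ − b·x̄ = 2.75 − (-0.030992)·109 = 6.128099

6.13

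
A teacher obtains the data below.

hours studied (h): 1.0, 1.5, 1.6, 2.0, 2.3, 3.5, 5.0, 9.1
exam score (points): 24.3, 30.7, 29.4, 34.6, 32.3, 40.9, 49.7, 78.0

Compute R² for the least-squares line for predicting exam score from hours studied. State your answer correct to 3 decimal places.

n = 8, Σx = 26, Σy = 319.9, Σxy = 1362.33, Σx² = 135.16, Σy² = 14864.69
Sxx = Σx² − (Σx)²/n = 135.16 − 84.5 = 50.66
Sxy = Σxy − (Σx)(Σy)/n = 1362.33 − 1039.675 = 322.655
Syy = Σy² − (Σy)²/n = 14864.69 − 12792.00125 = 2072.68875
R² = Sxy²/(Sxx·Syy) = (322.655)²/(50.66·2072.68875) = 0.991465

0.991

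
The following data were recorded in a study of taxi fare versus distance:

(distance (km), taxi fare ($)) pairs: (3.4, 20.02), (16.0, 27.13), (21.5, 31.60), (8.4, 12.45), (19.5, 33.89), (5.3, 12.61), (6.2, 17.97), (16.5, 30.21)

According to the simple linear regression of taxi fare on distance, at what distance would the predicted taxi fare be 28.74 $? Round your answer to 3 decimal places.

17.217

n = 8, Σx = 96.8, Σy = 185.88, Σxy = 2623.695, Σx² = 1519.4
Sxx = Σx² − (Σx)²/n = 1519.4 − 1171.28 = 348.12
Sxy = Σxy − (Σx)(Σy)/n = 2623.695 − 2249.148 = 374.547
b = Sxy/Sxx = 374.547/348.12 = 1.075913
a = ȳ − b·x̄ = 23.235 − 1.075913·12.1 = 10.216447
Set a + b·x = 28.74: x = (28.74 − 10.216447) / 1.075913 = 17.216582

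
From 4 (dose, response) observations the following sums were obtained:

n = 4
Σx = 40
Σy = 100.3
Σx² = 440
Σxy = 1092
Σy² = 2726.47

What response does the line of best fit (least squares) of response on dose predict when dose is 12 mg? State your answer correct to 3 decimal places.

29.525

Sxx = Σx² − (Σx)²/n = 440 − 400 = 40
Sxy = Σxy − (Σx)(Σy)/n = 1092 − 1003 = 89
b = Sxy/Sxx = 89/40 = 2.225
a = ȳ − b·x̄ = 25.075 − 2.225·10 = 2.825
ŷ(12) = a + b·12 = 2.825 + 2.225·12 = 29.525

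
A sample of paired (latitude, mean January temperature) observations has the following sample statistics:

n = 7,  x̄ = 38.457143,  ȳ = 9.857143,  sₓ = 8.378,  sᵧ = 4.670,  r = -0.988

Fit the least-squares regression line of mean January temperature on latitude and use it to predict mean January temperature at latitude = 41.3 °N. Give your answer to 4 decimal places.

b = r · sᵧ/sₓ = -0.988 · 4.67/8.378 = -0.550723
a = ȳ − b·x̄ = 9.857143 − (-0.550723)·38.457143 = 31.036389
ŷ(41.3) = a + b·41.3 = 31.036389 + (-0.550723)·41.3 = 8.291515

8.2915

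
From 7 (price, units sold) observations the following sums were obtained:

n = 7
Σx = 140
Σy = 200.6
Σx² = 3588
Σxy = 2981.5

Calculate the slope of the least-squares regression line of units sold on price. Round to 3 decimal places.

Sxx = Σx² − (Σx)²/n = 3588 − 2800 = 788
Sxy = Σxy − (Σx)(Σy)/n = 2981.5 − 4012 = -1030.5
b = Sxy/Sxx = -1030.5/788 = -1.307741

-1.308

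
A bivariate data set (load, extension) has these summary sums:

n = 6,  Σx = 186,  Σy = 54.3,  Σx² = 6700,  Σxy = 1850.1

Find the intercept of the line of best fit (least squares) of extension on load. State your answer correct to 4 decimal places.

Sxx = Σx² − (Σx)²/n = 6700 − 5766 = 934
Sxy = Σxy − (Σx)(Σy)/n = 1850.1 − 1683.3 = 166.8
b = Sxy/Sxx = 166.8/934 = 0.178587
a = ȳ − b·x̄ = 9.05 − 0.178587·31 = 3.513812

3.5138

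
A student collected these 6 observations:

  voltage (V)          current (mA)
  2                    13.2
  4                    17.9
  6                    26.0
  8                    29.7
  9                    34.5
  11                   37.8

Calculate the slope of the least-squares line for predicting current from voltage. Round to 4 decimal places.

2.8416

n = 6, Σx = 40, Σy = 159.1, Σxy = 1217.9, Σx² = 322
Sxx = Σx² − (Σx)²/n = 322 − 266.666667 = 55.333333
Sxy = Σxy − (Σx)(Σy)/n = 1217.9 − 1060.666667 = 157.233333
b = Sxy/Sxx = 157.233333/55.333333 = 2.841566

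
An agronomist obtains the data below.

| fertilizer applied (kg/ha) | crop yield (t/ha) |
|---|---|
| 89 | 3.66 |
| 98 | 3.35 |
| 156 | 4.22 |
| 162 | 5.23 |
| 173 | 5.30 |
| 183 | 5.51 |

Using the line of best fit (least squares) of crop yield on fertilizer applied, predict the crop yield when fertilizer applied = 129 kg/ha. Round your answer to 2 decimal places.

4.23

n = 6, Σx = 861, Σy = 27.27, Σxy = 4084.85, Σx² = 131523
Sxx = Σx² − (Σx)²/n = 131523 − 123553.5 = 7969.5
Sxy = Σxy − (Σx)(Σy)/n = 4084.85 − 3913.245 = 171.605
b = Sxy/Sxx = 171.605/7969.5 = 0.021533
a = ȳ − b·x̄ = 4.545 − 0.021533·143.5 = 1.455055
ŷ(129) = a + b·129 = 1.455055 + 0.021533·129 = 4.232776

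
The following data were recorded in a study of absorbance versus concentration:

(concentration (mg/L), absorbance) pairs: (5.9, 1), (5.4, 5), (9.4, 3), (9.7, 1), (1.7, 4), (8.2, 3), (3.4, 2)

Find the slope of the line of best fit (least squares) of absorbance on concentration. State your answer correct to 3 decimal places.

-0.174

n = 7, Σx = 43.7, Σy = 19, Σxy = 109, Σx² = 328.11
Sxx = Σx² − (Σx)²/n = 328.11 − 272.812857 = 55.297143
Sxy = Σxy − (Σx)(Σy)/n = 109 − 118.614286 = -9.614286
b = Sxy/Sxx = -9.614286/55.297143 = -0.173866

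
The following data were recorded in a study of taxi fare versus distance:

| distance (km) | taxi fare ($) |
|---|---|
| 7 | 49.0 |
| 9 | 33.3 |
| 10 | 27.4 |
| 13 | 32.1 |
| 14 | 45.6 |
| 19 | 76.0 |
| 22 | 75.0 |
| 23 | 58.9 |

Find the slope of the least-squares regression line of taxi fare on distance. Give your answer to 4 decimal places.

2.3678

n = 8, Σx = 117, Σy = 397.3, Σxy = 6421.1, Σx² = 1969
Sxx = Σx² − (Σx)²/n = 1969 − 1711.125 = 257.875
Sxy = Σxy − (Σx)(Σy)/n = 6421.1 − 5810.5125 = 610.5875
b = Sxy/Sxx = 610.5875/257.875 = 2.367765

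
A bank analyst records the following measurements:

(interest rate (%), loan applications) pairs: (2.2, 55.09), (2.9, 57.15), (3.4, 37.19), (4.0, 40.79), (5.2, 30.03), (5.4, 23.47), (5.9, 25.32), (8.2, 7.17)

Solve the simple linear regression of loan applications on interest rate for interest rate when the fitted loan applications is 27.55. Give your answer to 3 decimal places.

n = 8, Σx = 37.2, Σy = 276.21, Σxy = 1067.615, Σx² = 199.06
Sxx = Σx² − (Σx)²/n = 199.06 − 172.98 = 26.08
Sxy = Σxy − (Σx)(Σy)/n = 1067.615 − 1284.3765 = -216.7615
b = Sxy/Sxx = -216.7615/26.08 = -8.311407
a = ȳ − b·x̄ = 34.52625 − (-8.311407)·4.65 = 73.174294
Set a + b·x = 27.55: x = (27.55 − 73.174294) / (-8.311407) = 5.489358

5.489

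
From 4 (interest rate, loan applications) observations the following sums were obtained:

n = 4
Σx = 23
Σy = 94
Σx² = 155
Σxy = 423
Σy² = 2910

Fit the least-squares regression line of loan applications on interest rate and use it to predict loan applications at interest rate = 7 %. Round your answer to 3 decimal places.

17.044

Sxx = Σx² − (Σx)²/n = 155 − 132.25 = 22.75
Sxy = Σxy − (Σx)(Σy)/n = 423 − 540.5 = -117.5
b = Sxy/Sxx = -117.5/22.75 = -5.164835
a = ȳ − b·x̄ = 23.5 − (-5.164835)·5.75 = 53.197802
ŷ(7) = a + b·7 = 53.197802 + (-5.164835)·7 = 17.043956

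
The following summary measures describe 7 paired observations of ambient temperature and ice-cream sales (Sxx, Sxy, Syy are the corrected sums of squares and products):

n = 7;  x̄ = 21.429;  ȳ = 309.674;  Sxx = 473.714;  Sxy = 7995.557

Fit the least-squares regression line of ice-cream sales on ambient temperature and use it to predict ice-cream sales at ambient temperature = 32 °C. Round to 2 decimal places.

488.10

b = Sxy/Sxx = 7995.557/473.714 = 16.878448
a = ȳ − b·x̄ = 309.674 − 16.878448·21.429 = -52.014257
ŷ(32) = a + b·32 = -52.014257 + 16.878448·32 = 488.096071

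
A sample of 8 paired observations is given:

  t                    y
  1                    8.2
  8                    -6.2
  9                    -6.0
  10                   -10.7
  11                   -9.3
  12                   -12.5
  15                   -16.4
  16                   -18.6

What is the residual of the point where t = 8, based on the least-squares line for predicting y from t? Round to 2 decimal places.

-1.20

n = 8, Σx = 82, Σy = -71.5, Σxy = -998.3, Σx² = 992
Sxx = Σx² − (Σx)²/n = 992 − 840.5 = 151.5
Sxy = Σxy − (Σx)(Σy)/n = -998.3 − (-732.875) = -265.425
b = Sxy/Sxx = -265.425/151.5 = -1.751980
a = ȳ − b·x̄ = -8.9375 − (-1.751980)·10.25 = 9.020297
ŷ(8) = 9.020297 + (-1.751980)·8 = -4.995545
residual = y − ŷ = -6.2 − (-4.995545) = -1.204455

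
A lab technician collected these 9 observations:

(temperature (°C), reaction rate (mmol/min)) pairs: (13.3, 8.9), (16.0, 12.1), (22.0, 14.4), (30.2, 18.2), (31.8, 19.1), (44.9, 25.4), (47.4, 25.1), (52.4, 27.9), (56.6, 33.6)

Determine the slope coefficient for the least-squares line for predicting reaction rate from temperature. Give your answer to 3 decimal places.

n = 9, Σx = 314.6, Σy = 184.7, Σxy = 7479.71, Σx² = 13052.26
Sxx = Σx² − (Σx)²/n = 13052.26 − 10997.017778 = 2055.242222
Sxy = Σxy − (Σx)(Σy)/n = 7479.71 − 6456.291111 = 1023.418889
b = Sxy/Sxx = 1023.418889/2055.242222 = 0.497955

0.498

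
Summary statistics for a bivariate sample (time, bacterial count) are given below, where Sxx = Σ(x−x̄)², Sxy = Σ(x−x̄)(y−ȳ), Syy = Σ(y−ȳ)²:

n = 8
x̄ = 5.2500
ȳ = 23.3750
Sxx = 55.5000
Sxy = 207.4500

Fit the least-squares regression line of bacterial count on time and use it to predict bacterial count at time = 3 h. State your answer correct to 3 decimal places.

b = Sxy/Sxx = 207.45/55.5 = 3.737838
a = ȳ − b·x̄ = 23.375 − 3.737838·5.25 = 3.751351
ŷ(3) = a + b·3 = 3.751351 + 3.737838·3 = 14.964865

14.965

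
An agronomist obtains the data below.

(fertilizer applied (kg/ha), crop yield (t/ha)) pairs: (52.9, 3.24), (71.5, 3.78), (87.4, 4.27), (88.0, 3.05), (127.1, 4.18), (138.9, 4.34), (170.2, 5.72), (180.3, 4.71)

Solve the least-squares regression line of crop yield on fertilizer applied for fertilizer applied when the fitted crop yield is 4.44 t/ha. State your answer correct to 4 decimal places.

n = 8, Σx = 916.3, Σy = 33.29, Σxy = 4040.125, Σx² = 120217.17
Sxx = Σx² − (Σx)²/n = 120217.17 − 104950.71125 = 15266.45875
Sxy = Σxy − (Σx)(Σy)/n = 4040.125 − 3812.953375 = 227.171625
b = Sxy/Sxx = 227.171625/15266.45875 = 0.014880
a = ȳ − b·x̄ = 4.16125 − 0.014880·114.5375 = 2.456882
Set a + b·x = 4.44: x = (4.44 − 2.456882) / 0.014880 = 133.270145

133.2701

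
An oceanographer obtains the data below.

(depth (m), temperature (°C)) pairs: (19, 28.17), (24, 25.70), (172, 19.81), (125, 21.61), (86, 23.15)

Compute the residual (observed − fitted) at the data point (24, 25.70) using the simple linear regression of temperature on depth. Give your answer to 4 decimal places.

-0.9673

n = 5, Σx = 426, Σy = 118.44, Σxy = 9251.5, Σx² = 53542
Sxx = Σx² − (Σx)²/n = 53542 − 36295.2 = 17246.8
Sxy = Σxy − (Σx)(Σy)/n = 9251.5 − 10091.088 = -839.588
b = Sxy/Sxx = -839.588/17246.8 = -0.048681
a = ȳ − b·x̄ = 23.688 − (-0.048681)·85.2 = 27.835604
ŷ(24) = 27.835604 + (-0.048681)·24 = 26.667265
residual = y − ŷ = 25.70 − 26.667265 = -0.967265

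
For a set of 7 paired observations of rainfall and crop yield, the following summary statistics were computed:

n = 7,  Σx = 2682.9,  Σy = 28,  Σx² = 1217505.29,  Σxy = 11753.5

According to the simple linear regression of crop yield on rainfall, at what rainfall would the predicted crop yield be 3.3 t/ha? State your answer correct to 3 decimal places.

253.652

Sxx = Σx² − (Σx)²/n = 1217505.29 − 1028278.915714 = 189226.374286
Sxy = Σxy − (Σx)(Σy)/n = 11753.5 − 10731.6 = 1021.9
b = Sxy/Sxx = 1021.9/189226.374286 = 0.005400
a = ȳ − b·x̄ = 4 − 0.005400·383.271429 = 1.930177
Set a + b·x = 3.3: x = (3.3 − 1.930177) / 0.005400 = 253.651640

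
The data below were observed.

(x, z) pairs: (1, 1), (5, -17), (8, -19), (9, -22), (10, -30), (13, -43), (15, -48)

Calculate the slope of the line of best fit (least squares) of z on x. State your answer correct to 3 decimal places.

n = 7, Σx = 61, Σy = -178, Σxy = -2013, Σx² = 665
Sxx = Σx² − (Σx)²/n = 665 − 531.571429 = 133.428571
Sxy = Σxy − (Σx)(Σy)/n = -2013 − (-1551.142857) = -461.857143
b = Sxy/Sxx = -461.857143/133.428571 = -3.461456

-3.461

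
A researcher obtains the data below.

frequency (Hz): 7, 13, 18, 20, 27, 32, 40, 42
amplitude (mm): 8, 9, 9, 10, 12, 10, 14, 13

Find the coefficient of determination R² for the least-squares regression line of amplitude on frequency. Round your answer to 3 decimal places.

n = 8, Σx = 199, Σy = 85, Σxy = 2285, Σx² = 6059, Σy² = 935
Sxx = Σx² − (Σx)²/n = 6059 − 4950.125 = 1108.875
Sxy = Σxy − (Σx)(Σy)/n = 2285 − 2114.375 = 170.625
Syy = Σy² − (Σy)²/n = 935 − 903.125 = 31.875
R² = Sxy²/(Sxx·Syy) = (170.625)²/(1108.875·31.875) = 0.823669

0.824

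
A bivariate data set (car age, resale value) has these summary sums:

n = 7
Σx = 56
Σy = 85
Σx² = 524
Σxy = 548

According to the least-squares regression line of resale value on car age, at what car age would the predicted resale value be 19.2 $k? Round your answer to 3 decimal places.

3.937

Sxx = Σx² − (Σx)²/n = 524 − 448 = 76
Sxy = Σxy − (Σx)(Σy)/n = 548 − 680 = -132
b = Sxy/Sxx = -132/76 = -1.736842
a = ȳ − b·x̄ = 12.142857 − (-1.736842)·8 = 26.037594
Set a + b·x = 19.2: x = (19.2 − 26.037594) / (-1.736842) = 3.936797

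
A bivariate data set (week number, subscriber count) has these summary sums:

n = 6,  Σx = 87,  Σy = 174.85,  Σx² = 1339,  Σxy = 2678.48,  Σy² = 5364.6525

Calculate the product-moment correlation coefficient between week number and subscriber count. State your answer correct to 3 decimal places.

Sxx = Σx² − (Σx)²/n = 1339 − 1261.5 = 77.5
Sxy = Σxy − (Σx)(Σy)/n = 2678.48 − 2535.325 = 143.155
Syy = Σy² − (Σy)²/n = 5364.6525 − 5095.420417 = 269.232083
r = Sxy/√(Sxx·Syy) = 143.155/√(20865.486458) = 143.155/144.448906 = 0.991042

0.991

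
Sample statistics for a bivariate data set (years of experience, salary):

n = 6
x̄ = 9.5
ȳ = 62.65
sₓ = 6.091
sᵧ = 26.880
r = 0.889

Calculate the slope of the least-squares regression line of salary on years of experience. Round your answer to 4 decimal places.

3.9232

b = r · sᵧ/sₓ = 0.889 · 26.88/6.091 = 3.923218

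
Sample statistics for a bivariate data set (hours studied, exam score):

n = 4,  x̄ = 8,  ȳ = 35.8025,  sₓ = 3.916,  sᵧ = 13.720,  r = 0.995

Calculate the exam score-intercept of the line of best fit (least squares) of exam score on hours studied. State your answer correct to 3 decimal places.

b = r · sᵧ/sₓ = 0.995 · 13.72/3.916 = 3.486057
a = ȳ − b·x̄ = 35.8025 − 3.486057·8 = 7.914042

7.914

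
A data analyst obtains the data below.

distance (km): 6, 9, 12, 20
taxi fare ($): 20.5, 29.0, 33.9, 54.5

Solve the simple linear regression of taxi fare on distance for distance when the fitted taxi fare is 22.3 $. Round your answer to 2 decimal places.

n = 4, Σx = 47, Σy = 137.9, Σxy = 1880.8, Σx² = 661
Sxx = Σx² − (Σx)²/n = 661 − 552.25 = 108.75
Sxy = Σxy − (Σx)(Σy)/n = 1880.8 − 1620.325 = 260.475
b = Sxy/Sxx = 260.475/108.75 = 2.395172
a = ȳ − b·x̄ = 34.475 − 2.395172·11.75 = 6.331724
Set a + b·x = 22.3: x = (22.3 − 6.331724) / 2.395172 = 6.666859

6.67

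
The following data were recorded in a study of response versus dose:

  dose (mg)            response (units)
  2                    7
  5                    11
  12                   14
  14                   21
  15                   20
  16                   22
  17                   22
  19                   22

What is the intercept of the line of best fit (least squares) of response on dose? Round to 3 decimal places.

5.500

n = 8, Σx = 100, Σy = 139, Σxy = 1975, Σx² = 1500
Sxx = Σx² − (Σx)²/n = 1500 − 1250 = 250
Sxy = Σxy − (Σx)(Σy)/n = 1975 − 1737.5 = 237.5
b = Sxy/Sxx = 237.5/250 = 0.95
a = ȳ − b·x̄ = 17.375 − 0.95·12.5 = 5.5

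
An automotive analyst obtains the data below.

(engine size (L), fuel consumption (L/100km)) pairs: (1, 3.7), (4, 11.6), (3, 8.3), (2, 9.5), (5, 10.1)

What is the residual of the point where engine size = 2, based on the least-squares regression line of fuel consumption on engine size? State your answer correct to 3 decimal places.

2.350

n = 5, Σx = 15, Σy = 43.2, Σxy = 144.5, Σx² = 55
Sxx = Σx² − (Σx)²/n = 55 − 45 = 10
Sxy = Σxy − (Σx)(Σy)/n = 144.5 − 129.6 = 14.9
b = Sxy/Sxx = 14.9/10 = 1.49
a = ȳ − b·x̄ = 8.64 − 1.49·3 = 4.17
ŷ(2) = 4.17 + 1.49·2 = 7.15
residual = y − ŷ = 9.5 − 7.15 = 2.35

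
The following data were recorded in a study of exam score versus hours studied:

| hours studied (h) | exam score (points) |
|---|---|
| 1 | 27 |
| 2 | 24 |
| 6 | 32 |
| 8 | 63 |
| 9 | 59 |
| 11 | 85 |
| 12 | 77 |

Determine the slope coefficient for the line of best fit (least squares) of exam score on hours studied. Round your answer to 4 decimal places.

5.4815

n = 7, Σx = 49, Σy = 367, Σxy = 3161, Σx² = 451
Sxx = Σx² − (Σx)²/n = 451 − 343 = 108
Sxy = Σxy − (Σx)(Σy)/n = 3161 − 2569 = 592
b = Sxy/Sxx = 592/108 = 5.481481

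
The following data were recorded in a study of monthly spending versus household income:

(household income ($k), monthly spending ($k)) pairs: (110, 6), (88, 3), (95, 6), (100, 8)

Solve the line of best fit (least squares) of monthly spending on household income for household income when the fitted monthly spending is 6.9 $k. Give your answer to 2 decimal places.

n = 4, Σx = 393, Σy = 23, Σxy = 2294, Σx² = 38869
Sxx = Σx² − (Σx)²/n = 38869 − 38612.25 = 256.75
Sxy = Σxy − (Σx)(Σy)/n = 2294 − 2259.75 = 34.25
b = Sxy/Sxx = 34.25/256.75 = 0.133398
a = ȳ − b·x̄ = 5.75 − 0.133398·98.25 = -7.356378
Set a + b·x = 6.9: x = (6.9 − (-7.356378)) / 0.133398 = 106.870803

106.87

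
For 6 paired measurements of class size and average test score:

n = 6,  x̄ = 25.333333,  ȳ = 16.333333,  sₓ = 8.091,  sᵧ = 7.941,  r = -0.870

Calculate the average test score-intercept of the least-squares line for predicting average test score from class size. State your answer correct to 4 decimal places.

37.9647

b = r · sᵧ/sₓ = -0.87 · 7.941/8.091 = -0.853871
a = ȳ − b·x̄ = 16.333333 − (-0.853871)·25.333333 = 37.964731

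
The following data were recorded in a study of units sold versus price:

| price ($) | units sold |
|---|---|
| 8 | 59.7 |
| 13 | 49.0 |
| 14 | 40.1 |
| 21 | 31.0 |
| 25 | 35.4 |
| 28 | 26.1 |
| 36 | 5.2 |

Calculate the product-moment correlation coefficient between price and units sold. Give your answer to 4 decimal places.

n = 7, Σx = 145, Σy = 246.5, Σxy = 4130, Σx² = 3575, Σy² = 10495.51
Sxx = Σx² − (Σx)²/n = 3575 − 3003.571429 = 571.428571
Sxy = Σxy − (Σx)(Σy)/n = 4130 − 5106.071429 = -976.071429
Syy = Σy² − (Σy)²/n = 10495.51 − 8680.321429 = 1815.188571
r = Sxy/√(Sxx·Syy) = -976.071429/√(1037250.612245) = -976.071429/1018.455012 = -0.958384

-0.9584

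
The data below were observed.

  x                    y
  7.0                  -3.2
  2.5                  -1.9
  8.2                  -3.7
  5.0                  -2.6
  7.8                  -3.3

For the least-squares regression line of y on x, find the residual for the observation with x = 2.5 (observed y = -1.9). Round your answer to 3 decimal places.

n = 5, Σx = 30.5, Σy = -14.7, Σxy = -96.23, Σx² = 208.33
Sxx = Σx² − (Σx)²/n = 208.33 − 186.05 = 22.28
Sxy = Σxy − (Σx)(Σy)/n = -96.23 − (-89.67) = -6.56
b = Sxy/Sxx = -6.56/22.28 = -0.294434
a = ȳ − b·x̄ = -2.94 − (-0.294434)·6.1 = -1.143950
ŷ(2.5) = -1.143950 + (-0.294434)·2.5 = -1.880036
residual = y − ŷ = -1.9 − (-1.880036) = -0.019964

-0.020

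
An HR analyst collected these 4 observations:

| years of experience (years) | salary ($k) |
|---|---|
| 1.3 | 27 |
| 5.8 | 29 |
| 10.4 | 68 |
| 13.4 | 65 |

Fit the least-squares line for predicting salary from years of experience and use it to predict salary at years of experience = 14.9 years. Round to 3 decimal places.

n = 4, Σx = 30.9, Σy = 189, Σxy = 1781.5, Σx² = 323.05
Sxx = Σx² − (Σx)²/n = 323.05 − 238.7025 = 84.3475
Sxy = Σxy − (Σx)(Σy)/n = 1781.5 − 1460.025 = 321.475
b = Sxy/Sxx = 321.475/84.3475 = 3.811316
a = ȳ − b·x̄ = 47.25 − 3.811316·7.725 = 17.807582
ŷ(14.9) = a + b·14.9 = 17.807582 + 3.811316·14.9 = 74.596194

74.596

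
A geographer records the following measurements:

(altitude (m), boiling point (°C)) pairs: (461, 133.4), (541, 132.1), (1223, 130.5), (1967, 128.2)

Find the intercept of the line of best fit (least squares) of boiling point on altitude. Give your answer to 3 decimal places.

134.334

n = 4, Σx = 4192, Σy = 524.2, Σxy = 544734.4, Σx² = 5870020
Sxx = Σx² − (Σx)²/n = 5870020 − 4393216 = 1476804
Sxy = Σxy − (Σx)(Σy)/n = 544734.4 − 549361.6 = -4627.2
b = Sxy/Sxx = -4627.2/1476804 = -0.003133
a = ȳ − b·x̄ = 131.05 − (-0.003133)·1048 = 134.333649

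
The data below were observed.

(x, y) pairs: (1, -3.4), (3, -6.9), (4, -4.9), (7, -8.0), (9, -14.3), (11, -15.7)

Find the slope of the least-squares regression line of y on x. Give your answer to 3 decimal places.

n = 6, Σx = 35, Σy = -53.2, Σxy = -401.1, Σx² = 277
Sxx = Σx² − (Σx)²/n = 277 − 204.166667 = 72.833333
Sxy = Σxy − (Σx)(Σy)/n = -401.1 − (-310.333333) = -90.766667
b = Sxy/Sxx = -90.766667/72.833333 = -1.246224

-1.246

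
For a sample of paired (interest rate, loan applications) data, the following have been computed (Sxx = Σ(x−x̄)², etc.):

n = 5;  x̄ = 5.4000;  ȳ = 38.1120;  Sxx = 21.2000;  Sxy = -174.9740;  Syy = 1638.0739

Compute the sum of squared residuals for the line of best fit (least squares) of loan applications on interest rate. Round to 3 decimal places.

b = Sxy/Sxx = -174.974/21.2 = -8.253491
SSE = Syy − b·Sxy = 1638.0739 − (-8.253491)·(-174.974) = 193.927642

193.928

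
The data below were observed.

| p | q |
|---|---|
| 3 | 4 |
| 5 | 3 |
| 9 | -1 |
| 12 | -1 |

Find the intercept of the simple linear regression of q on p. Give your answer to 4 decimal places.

5.7487

n = 4, Σx = 29, Σy = 5, Σxy = 6, Σx² = 259
Sxx = Σx² − (Σx)²/n = 259 − 210.25 = 48.75
Sxy = Σxy − (Σx)(Σy)/n = 6 − 36.25 = -30.25
b = Sxy/Sxx = -30.25/48.75 = -0.620513
a = ȳ − b·x̄ = 1.25 − (-0.620513)·7.25 = 5.748718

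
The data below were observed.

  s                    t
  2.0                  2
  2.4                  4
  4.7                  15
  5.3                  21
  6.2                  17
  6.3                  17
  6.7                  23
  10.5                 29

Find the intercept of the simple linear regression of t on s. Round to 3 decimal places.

n = 8, Σx = 44.1, Σy = 128, Σxy = 866.5, Σx² = 293.21
Sxx = Σx² − (Σx)²/n = 293.21 − 243.10125 = 50.10875
Sxy = Σxy − (Σx)(Σy)/n = 866.5 − 705.6 = 160.9
b = Sxy/Sxx = 160.9/50.10875 = 3.211016
a = ȳ − b·x̄ = 16 − 3.211016·5.5125 = -1.700726

-1.701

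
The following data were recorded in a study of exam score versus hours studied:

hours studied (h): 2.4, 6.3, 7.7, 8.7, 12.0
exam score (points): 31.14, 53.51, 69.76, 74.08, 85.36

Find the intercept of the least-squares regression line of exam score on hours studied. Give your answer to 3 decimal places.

19.131

n = 5, Σx = 37.1, Σy = 313.85, Σxy = 2617.817, Σx² = 324.43
Sxx = Σx² − (Σx)²/n = 324.43 − 275.282 = 49.148
Sxy = Σxy − (Σx)(Σy)/n = 2617.817 − 2328.767 = 289.05
b = Sxy/Sxx = 289.05/49.148 = 5.881216
a = ȳ − b·x̄ = 62.77 − 5.881216·7.42 = 19.131378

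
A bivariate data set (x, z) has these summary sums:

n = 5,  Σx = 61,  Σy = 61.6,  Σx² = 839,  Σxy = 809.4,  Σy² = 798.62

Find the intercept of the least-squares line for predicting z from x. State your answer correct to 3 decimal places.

4.871

Sxx = Σx² − (Σx)²/n = 839 − 744.2 = 94.8
Sxy = Σxy − (Σx)(Σy)/n = 809.4 − 751.52 = 57.88
b = Sxy/Sxx = 57.88/94.8 = 0.610549
a = ȳ − b·x̄ = 12.32 − 0.610549·12.2 = 4.871308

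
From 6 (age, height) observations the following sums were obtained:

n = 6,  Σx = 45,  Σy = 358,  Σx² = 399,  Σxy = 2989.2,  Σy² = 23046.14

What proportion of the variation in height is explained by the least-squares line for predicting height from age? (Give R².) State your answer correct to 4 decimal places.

0.8927

Sxx = Σx² − (Σx)²/n = 399 − 337.5 = 61.5
Sxy = Σxy − (Σx)(Σy)/n = 2989.2 − 2685 = 304.2
Syy = Σy² − (Σy)²/n = 23046.14 − 21360.666667 = 1685.473333
R² = Sxy²/(Sxx·Syy) = (304.2)²/(61.5·1685.473333) = 0.892733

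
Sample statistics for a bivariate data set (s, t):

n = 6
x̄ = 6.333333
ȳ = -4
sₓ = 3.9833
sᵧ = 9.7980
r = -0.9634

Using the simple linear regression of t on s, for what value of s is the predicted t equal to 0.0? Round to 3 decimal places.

b = r · sᵧ/sₓ = -0.9634 · 9.798/3.9833 = -2.369742
a = ȳ − b·x̄ = -4 − (-2.369742)·6.333333 = 11.008365
Set a + b·x = 0.0: x = (0.0 − 11.008365) / (-2.369742) = 4.645386

4.645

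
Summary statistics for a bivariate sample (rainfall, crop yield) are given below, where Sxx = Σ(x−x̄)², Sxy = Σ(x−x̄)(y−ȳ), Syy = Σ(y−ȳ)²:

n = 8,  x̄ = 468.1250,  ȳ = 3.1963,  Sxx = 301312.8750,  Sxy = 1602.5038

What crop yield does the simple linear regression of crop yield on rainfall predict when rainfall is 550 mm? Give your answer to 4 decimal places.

b = Sxy/Sxx = 1602.5038/301312.875 = 0.005318
a = ȳ − b·x̄ = 3.1963 − 0.005318·468.125 = 0.706622
ŷ(550) = a + b·550 = 0.706622 + 0.005318·550 = 3.631744

3.6317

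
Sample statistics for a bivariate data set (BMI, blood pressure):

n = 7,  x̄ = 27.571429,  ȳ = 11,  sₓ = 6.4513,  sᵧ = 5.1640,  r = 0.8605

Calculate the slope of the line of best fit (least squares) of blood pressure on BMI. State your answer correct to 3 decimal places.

b = r · sᵧ/sₓ = 0.8605 · 5.164/6.4513 = 0.688795

0.689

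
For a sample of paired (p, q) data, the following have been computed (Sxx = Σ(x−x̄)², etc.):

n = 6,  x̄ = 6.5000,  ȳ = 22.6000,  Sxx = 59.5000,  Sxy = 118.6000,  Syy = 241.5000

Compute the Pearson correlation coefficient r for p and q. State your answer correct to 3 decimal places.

0.989

r = Sxy/√(Sxx·Syy) = 118.6/√(14369.25) = 118.6/119.871807 = 0.989390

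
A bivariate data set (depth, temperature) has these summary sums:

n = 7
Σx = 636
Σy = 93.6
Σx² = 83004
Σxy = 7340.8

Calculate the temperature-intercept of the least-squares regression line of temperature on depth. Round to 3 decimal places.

Sxx = Σx² − (Σx)²/n = 83004 − 57785.142857 = 25218.857143
Sxy = Σxy − (Σx)(Σy)/n = 7340.8 − 8504.228571 = -1163.428571
b = Sxy/Sxx = -1163.428571/25218.857143 = -0.046133
a = ȳ − b·x̄ = 13.371429 − (-0.046133)·90.857143 = 17.562966

17.563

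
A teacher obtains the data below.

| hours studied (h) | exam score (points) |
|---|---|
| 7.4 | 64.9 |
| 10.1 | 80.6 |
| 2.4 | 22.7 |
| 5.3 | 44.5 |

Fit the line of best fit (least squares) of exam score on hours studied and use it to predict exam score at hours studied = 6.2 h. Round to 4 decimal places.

52.4071

n = 4, Σx = 25.2, Σy = 212.7, Σxy = 1584.65, Σx² = 190.62
Sxx = Σx² − (Σx)²/n = 190.62 − 158.76 = 31.86
Sxy = Σxy − (Σx)(Σy)/n = 1584.65 − 1340.01 = 244.64
b = Sxy/Sxx = 244.64/31.86 = 7.678594
a = ȳ − b·x̄ = 53.175 − 7.678594·6.3 = 4.799859
ŷ(6.2) = a + b·6.2 = 4.799859 + 7.678594·6.2 = 52.407141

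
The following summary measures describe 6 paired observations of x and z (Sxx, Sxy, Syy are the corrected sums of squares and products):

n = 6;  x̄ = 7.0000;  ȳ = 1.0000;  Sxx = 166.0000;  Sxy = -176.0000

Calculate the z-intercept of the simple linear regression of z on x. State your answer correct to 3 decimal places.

8.422

b = Sxy/Sxx = -176/166 = -1.060241
a = ȳ − b·x̄ = 1 − (-1.060241)·7 = 8.421687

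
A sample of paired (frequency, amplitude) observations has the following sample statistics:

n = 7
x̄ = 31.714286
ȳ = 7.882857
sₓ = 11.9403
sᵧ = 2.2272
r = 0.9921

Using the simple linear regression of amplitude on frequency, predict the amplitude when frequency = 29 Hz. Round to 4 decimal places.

7.3806

b = r · sᵧ/sₓ = 0.9921 · 2.2272/11.9403 = 0.185054
a = ȳ − b·x̄ = 7.882857 − 0.185054·31.714286 = 2.013989
ŷ(29) = a + b·29 = 2.013989 + 0.185054·29 = 7.380566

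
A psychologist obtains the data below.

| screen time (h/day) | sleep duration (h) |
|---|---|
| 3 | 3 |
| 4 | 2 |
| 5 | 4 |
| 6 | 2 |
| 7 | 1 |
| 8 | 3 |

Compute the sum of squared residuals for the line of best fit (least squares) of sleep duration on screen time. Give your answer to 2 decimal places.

n = 6, Σx = 33, Σy = 15, Σxy = 80, Σx² = 199, Σy² = 43
Sxx = Σx² − (Σx)²/n = 199 − 181.5 = 17.5
Sxy = Σxy − (Σx)(Σy)/n = 80 − 82.5 = -2.5
Syy = Σy² − (Σy)²/n = 43 − 37.5 = 5.5
b = Sxy/Sxx = -2.5/17.5 = -0.142857
SSE = Syy − b·Sxy = 5.5 − (-0.142857)·(-2.5) = 5.142857

5.14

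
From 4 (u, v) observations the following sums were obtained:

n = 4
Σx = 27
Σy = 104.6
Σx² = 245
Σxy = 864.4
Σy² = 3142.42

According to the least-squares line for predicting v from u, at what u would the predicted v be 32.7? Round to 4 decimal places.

9.3456

Sxx = Σx² − (Σx)²/n = 245 − 182.25 = 62.75
Sxy = Σxy − (Σx)(Σy)/n = 864.4 − 706.05 = 158.35
b = Sxy/Sxx = 158.35/62.75 = 2.523506
a = ȳ − b·x̄ = 26.15 − 2.523506·6.75 = 9.116335
Set a + b·x = 32.7: x = (32.7 − 9.116335) / 2.523506 = 9.345595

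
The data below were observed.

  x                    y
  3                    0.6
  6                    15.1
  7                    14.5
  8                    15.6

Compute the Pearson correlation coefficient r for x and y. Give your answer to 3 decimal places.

0.935

n = 4, Σx = 24, Σy = 45.8, Σxy = 318.7, Σx² = 158, Σy² = 681.98
Sxx = Σx² − (Σx)²/n = 158 − 144 = 14
Sxy = Σxy − (Σx)(Σy)/n = 318.7 − 274.8 = 43.9
Syy = Σy² − (Σy)²/n = 681.98 − 524.41 = 157.57
r = Sxy/√(Sxx·Syy) = 43.9/√(2205.98) = 43.9/46.967861 = 0.934682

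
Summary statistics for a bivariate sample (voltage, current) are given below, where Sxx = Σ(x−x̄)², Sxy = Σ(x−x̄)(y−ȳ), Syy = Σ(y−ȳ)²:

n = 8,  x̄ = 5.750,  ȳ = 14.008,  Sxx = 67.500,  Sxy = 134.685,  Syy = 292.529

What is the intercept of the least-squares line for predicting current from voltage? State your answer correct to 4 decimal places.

b = Sxy/Sxx = 134.685/67.5 = 1.995333
a = ȳ − b·x̄ = 14.008 − 1.995333·5.75 = 2.534833

2.5348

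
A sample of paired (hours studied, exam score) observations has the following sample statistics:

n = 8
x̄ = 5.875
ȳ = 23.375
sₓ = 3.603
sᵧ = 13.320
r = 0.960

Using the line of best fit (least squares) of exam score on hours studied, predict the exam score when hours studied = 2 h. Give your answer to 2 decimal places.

9.62

b = r · sᵧ/sₓ = 0.96 · 13.32/3.603 = 3.549042
a = ȳ − b·x̄ = 23.375 − 3.549042·5.875 = 2.524376
ŷ(2) = a + b·2 = 2.524376 + 3.549042·2 = 9.622460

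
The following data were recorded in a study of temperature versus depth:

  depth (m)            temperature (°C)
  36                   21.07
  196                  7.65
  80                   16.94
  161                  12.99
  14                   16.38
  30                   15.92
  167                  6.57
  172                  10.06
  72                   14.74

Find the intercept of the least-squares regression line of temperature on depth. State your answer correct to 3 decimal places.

19.537

n = 9, Σx = 928, Σy = 122.32, Σxy = 10300.22, Σx² = 135786
Sxx = Σx² − (Σx)²/n = 135786 − 95687.111111 = 40098.888889
Sxy = Σxy − (Σx)(Σy)/n = 10300.22 − 12612.551111 = -2312.331111
b = Sxy/Sxx = -2312.331111/40098.888889 = -0.057666
a = ȳ − b·x̄ = 13.591111 − (-0.057666)·103.111111 = 19.537087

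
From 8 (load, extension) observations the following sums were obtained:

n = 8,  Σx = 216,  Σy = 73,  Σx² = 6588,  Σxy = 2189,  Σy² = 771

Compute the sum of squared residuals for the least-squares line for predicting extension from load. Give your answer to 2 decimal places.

42.01

Sxx = Σx² − (Σx)²/n = 6588 − 5832 = 756
Sxy = Σxy − (Σx)(Σy)/n = 2189 − 1971 = 218
Syy = Σy² − (Σy)²/n = 771 − 666.125 = 104.875
b = Sxy/Sxx = 218/756 = 0.288360
SSE = Syy − b·Sxy = 104.875 − 0.288360·218 = 42.012566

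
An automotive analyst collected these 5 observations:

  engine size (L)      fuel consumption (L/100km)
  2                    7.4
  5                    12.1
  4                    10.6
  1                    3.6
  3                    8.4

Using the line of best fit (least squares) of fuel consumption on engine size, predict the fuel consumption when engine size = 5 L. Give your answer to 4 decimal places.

12.4600

n = 5, Σx = 15, Σy = 42.1, Σxy = 146.5, Σx² = 55
Sxx = Σx² − (Σx)²/n = 55 − 45 = 10
Sxy = Σxy − (Σx)(Σy)/n = 146.5 − 126.3 = 20.2
b = Sxy/Sxx = 20.2/10 = 2.02
a = ȳ − b·x̄ = 8.42 − 2.02·3 = 2.36
ŷ(5) = a + b·5 = 2.36 + 2.02·5 = 12.46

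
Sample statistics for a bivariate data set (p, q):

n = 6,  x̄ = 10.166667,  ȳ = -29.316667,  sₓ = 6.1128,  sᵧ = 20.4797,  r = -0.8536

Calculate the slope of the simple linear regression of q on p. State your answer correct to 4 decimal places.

-2.8598

b = r · sᵧ/sₓ = -0.8536 · 20.4797/6.1128 = -2.859814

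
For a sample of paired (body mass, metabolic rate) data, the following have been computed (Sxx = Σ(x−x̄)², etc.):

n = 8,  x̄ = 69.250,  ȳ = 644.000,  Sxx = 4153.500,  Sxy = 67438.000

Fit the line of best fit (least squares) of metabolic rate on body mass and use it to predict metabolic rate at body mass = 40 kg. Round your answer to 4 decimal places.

169.0845

b = Sxy/Sxx = 67438/4153.5 = 16.236427
a = ȳ − b·x̄ = 644 − 16.236427·69.25 = -480.372577
ŷ(40) = a + b·40 = -480.372577 + 16.236427·40 = 169.084507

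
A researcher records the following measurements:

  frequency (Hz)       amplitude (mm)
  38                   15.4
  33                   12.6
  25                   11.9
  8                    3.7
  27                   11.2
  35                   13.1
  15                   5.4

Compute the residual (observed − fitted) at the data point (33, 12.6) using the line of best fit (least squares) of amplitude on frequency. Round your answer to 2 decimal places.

n = 7, Σx = 181, Σy = 73.3, Σxy = 2170, Σx² = 5401
Sxx = Σx² − (Σx)²/n = 5401 − 4680.142857 = 720.857143
Sxy = Σxy − (Σx)(Σy)/n = 2170 − 1895.328571 = 274.671429
b = Sxy/Sxx = 274.671429/720.857143 = 0.381034
a = ȳ − b·x̄ = 10.471429 − 0.381034·25.857143 = 0.618966
ŷ(33) = 0.618966 + 0.381034·33 = 13.193103
residual = y − ŷ = 12.6 − 13.193103 = -0.593103

-0.59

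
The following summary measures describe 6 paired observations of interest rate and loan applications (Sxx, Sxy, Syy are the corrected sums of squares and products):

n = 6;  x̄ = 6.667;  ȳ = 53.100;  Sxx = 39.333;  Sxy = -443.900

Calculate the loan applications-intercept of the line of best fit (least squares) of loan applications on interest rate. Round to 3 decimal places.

128.342

b = Sxy/Sxx = -443.9/39.333 = -11.285689
a = ȳ − b·x̄ = 53.1 − (-11.285689)·6.667 = 128.341688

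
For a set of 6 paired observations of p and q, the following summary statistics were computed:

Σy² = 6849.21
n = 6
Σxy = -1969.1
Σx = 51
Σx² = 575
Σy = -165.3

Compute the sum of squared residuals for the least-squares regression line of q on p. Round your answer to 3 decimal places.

46.768

Sxx = Σx² − (Σx)²/n = 575 − 433.5 = 141.5
Sxy = Σxy − (Σx)(Σy)/n = -1969.1 − (-1405.05) = -564.05
Syy = Σy² − (Σy)²/n = 6849.21 − 4554.015 = 2295.195
b = Sxy/Sxx = -564.05/141.5 = -3.986219
SSE = Syy − b·Sxy = 2295.195 − (-3.986219)·(-564.05) = 46.768127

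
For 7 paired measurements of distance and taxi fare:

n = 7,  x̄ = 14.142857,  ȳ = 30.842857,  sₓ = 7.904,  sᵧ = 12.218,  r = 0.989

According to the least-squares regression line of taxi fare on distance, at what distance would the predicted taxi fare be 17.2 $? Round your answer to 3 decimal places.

5.219

b = r · sᵧ/sₓ = 0.989 · 12.218/7.904 = 1.528796
a = ȳ − b·x̄ = 30.842857 − 1.528796·14.142857 = 9.221317
Set a + b·x = 17.2: x = (17.2 − 9.221317) / 1.528796 = 5.218933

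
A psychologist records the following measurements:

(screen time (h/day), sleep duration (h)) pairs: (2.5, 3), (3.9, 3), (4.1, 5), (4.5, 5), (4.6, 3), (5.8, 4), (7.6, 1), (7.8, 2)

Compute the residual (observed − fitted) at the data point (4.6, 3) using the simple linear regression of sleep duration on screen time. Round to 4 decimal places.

n = 8, Σx = 40.8, Σy = 26, Σxy = 122.4, Σx² = 231.92
Sxx = Σx² − (Σx)²/n = 231.92 − 208.08 = 23.84
Sxy = Σxy − (Σx)(Σy)/n = 122.4 − 132.6 = -10.2
b = Sxy/Sxx = -10.2/23.84 = -0.427852
a = ȳ − b·x̄ = 3.25 − (-0.427852)·5.1 = 5.432047
ŷ(4.6) = 5.432047 + (-0.427852)·4.6 = 3.463926
residual = y − ŷ = 3 − 3.463926 = -0.463926

-0.4639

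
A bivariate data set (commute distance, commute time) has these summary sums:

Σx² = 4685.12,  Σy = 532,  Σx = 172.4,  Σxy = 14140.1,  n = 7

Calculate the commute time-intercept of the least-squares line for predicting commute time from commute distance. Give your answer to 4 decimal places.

17.8039

Sxx = Σx² − (Σx)²/n = 4685.12 − 4245.965714 = 439.154286
Sxy = Σxy − (Σx)(Σy)/n = 14140.1 − 13102.4 = 1037.7
b = Sxy/Sxx = 1037.7/439.154286 = 2.362951
a = ȳ − b·x̄ = 76 − 2.362951·24.628571 = 17.803896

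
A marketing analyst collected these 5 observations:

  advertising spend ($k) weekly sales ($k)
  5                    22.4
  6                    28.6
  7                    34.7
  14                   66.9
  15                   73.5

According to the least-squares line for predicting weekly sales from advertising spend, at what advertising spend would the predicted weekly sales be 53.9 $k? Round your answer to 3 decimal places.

n = 5, Σx = 47, Σy = 226.1, Σxy = 2565.6, Σx² = 531
Sxx = Σx² − (Σx)²/n = 531 − 441.8 = 89.2
Sxy = Σxy − (Σx)(Σy)/n = 2565.6 − 2125.34 = 440.26
b = Sxy/Sxx = 440.26/89.2 = 4.935650
a = ȳ − b·x̄ = 45.22 − 4.935650·9.4 = -1.175112
Set a + b·x = 53.9: x = (53.9 − (-1.175112)) / 4.935650 = 11.158634

11.159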